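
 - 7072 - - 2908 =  - 4164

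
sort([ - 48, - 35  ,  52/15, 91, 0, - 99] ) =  [ - 99 , - 48, - 35, 0, 52/15, 91 ]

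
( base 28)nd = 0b1010010001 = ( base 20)1CH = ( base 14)34d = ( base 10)657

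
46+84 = 130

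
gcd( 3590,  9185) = 5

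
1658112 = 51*32512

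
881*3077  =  2710837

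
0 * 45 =0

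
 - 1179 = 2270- 3449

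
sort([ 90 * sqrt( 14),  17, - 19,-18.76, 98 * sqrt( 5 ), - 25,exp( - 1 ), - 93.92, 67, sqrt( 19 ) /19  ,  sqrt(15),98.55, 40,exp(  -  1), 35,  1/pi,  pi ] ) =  [ - 93.92, - 25, - 19, - 18.76,sqrt( 19) /19,1/pi,exp(  -  1 ), exp( -1), pi,sqrt(15),17, 35, 40,67, 98.55 , 98*sqrt(5 ),90 * sqrt(14 )] 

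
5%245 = 5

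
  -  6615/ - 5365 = 1323/1073 = 1.23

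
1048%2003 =1048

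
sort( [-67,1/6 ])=[ - 67, 1/6 ]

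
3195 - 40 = 3155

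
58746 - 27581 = 31165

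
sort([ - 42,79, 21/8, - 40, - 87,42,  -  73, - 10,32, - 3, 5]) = [ - 87, - 73, -42, - 40, - 10, - 3,21/8,5, 32, 42,  79 ]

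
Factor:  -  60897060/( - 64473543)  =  6766340/7163727 = 2^2*3^( - 1)*5^1*7^1*17^1*2843^1*2387909^( - 1)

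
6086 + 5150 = 11236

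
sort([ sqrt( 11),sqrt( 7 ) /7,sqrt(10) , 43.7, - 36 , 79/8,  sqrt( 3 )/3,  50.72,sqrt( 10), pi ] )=[-36 , sqrt(7)/7,sqrt( 3 )/3,pi, sqrt(10 ), sqrt( 10 ),sqrt( 11 ),79/8,43.7, 50.72 ]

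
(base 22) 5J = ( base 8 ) 201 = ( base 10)129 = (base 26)4P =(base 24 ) 59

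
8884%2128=372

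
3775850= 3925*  962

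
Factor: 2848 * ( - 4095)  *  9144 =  - 106642448640  =  - 2^8*3^4*5^1*7^1*13^1*89^1*127^1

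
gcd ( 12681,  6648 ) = 3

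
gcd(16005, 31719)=291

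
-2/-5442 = 1/2721 = 0.00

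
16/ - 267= - 16/267 = - 0.06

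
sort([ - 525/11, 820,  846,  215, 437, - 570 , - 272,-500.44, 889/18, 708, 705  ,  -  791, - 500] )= [-791, - 570, - 500.44, - 500 , - 272, - 525/11,889/18, 215, 437, 705,708, 820,846 ] 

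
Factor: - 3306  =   - 2^1*3^1*19^1*29^1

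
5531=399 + 5132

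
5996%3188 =2808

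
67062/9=7451  +  1/3 = 7451.33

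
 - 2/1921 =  - 1 + 1919/1921 = - 0.00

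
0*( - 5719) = 0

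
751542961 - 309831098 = 441711863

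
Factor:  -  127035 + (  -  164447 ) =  - 291482 = -2^1*17^1 * 8573^1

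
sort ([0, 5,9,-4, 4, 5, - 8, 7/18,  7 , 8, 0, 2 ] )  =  [-8, -4,0,0,7/18,2,4,  5 , 5, 7,8, 9 ]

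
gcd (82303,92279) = 1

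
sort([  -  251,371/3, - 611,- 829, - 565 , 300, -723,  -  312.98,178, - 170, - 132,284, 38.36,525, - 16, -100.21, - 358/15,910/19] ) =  [ - 829, - 723, - 611,  -  565,  -  312.98, - 251, - 170, - 132,-100.21, -358/15, - 16,38.36, 910/19,371/3,178,284,300,525]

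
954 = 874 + 80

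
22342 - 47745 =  - 25403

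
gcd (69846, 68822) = 2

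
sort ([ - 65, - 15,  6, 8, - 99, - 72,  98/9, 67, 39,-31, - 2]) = [ - 99, - 72, - 65 , - 31,-15 , - 2, 6,8,98/9,39,  67] 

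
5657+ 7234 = 12891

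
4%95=4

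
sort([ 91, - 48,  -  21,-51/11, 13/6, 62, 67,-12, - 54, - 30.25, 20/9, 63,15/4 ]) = [ - 54, - 48, - 30.25,- 21, - 12,-51/11, 13/6,20/9,15/4,62, 63,67,91]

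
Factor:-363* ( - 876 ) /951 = 2^2*3^1*11^2*73^1*317^ ( - 1 ) = 105996/317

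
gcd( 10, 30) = 10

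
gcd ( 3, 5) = 1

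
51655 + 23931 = 75586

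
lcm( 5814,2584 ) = 23256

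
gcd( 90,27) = 9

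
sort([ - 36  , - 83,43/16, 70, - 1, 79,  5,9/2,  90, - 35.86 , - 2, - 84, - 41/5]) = [ - 84, - 83 , - 36 ,- 35.86, - 41/5, - 2, - 1,43/16, 9/2 , 5,70,79,90]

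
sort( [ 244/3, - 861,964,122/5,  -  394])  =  [-861,-394,122/5 , 244/3,964]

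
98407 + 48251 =146658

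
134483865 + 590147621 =724631486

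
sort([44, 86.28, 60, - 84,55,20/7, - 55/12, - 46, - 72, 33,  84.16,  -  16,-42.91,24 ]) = [ - 84, - 72, - 46, - 42.91,-16, - 55/12 , 20/7,24,33, 44,55, 60, 84.16,86.28 ]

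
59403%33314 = 26089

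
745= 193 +552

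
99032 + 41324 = 140356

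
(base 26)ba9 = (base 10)7705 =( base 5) 221310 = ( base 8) 17031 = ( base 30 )8gp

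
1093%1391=1093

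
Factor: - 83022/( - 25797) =27674/8599 = 2^1*101^1* 137^1*8599^( - 1)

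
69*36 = 2484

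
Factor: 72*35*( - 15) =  - 37800 = -2^3*3^3*5^2*7^1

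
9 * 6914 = 62226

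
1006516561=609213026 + 397303535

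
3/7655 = 3/7655 =0.00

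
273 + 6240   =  6513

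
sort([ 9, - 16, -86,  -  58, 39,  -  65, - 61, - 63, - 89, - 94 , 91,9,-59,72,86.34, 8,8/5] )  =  [  -  94 , - 89, - 86, - 65, - 63, - 61, - 59, - 58, - 16, 8/5, 8, 9,9,39,72,86.34,91 ] 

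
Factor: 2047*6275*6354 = 2^1*3^2*5^2*23^1*89^1*251^1*353^1 = 81616653450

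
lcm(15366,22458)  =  291954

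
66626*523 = 34845398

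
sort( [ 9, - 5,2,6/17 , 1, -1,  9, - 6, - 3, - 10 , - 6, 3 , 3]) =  [- 10,  -  6, - 6, - 5,-3, - 1, 6/17, 1,2,3,3, 9 , 9 ] 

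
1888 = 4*472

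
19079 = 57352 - 38273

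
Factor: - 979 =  -11^1 *89^1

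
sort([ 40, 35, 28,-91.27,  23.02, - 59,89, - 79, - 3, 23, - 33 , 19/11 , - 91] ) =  [ - 91.27, - 91 , - 79, - 59,-33,-3, 19/11, 23 , 23.02,28,35 , 40,89]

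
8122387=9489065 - 1366678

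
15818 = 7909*2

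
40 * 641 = 25640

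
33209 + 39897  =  73106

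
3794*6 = 22764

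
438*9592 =4201296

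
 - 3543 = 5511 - 9054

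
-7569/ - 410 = 18 + 189/410 = 18.46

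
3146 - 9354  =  -6208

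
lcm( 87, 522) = 522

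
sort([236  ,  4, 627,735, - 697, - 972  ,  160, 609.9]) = [ - 972, - 697,  4, 160,236, 609.9,627,735 ] 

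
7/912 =7/912 = 0.01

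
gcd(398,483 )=1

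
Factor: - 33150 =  - 2^1*3^1*5^2  *  13^1  *17^1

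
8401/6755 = 8401/6755 = 1.24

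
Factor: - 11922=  - 2^1*3^1*1987^1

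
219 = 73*3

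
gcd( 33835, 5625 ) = 5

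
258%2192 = 258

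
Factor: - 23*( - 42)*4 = 2^3*3^1 * 7^1*23^1 = 3864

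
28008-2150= 25858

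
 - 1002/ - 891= 334/297  =  1.12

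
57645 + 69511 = 127156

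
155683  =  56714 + 98969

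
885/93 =295/31 = 9.52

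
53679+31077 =84756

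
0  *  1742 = 0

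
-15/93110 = - 3/18622 = - 0.00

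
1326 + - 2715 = -1389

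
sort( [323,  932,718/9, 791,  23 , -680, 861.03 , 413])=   [ - 680,23,718/9, 323 , 413,791, 861.03 , 932]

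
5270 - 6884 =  - 1614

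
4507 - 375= 4132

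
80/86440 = 2/2161 = 0.00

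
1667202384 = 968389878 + 698812506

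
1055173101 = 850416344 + 204756757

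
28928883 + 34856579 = 63785462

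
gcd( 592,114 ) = 2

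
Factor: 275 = 5^2*11^1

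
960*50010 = 48009600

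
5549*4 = 22196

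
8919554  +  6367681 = 15287235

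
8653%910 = 463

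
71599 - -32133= 103732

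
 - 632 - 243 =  - 875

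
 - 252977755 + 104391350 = -148586405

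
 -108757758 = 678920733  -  787678491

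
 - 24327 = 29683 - 54010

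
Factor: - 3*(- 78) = 2^1*3^2*13^1 = 234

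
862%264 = 70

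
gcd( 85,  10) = 5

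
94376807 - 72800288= 21576519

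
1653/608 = 87/32 = 2.72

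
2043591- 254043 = 1789548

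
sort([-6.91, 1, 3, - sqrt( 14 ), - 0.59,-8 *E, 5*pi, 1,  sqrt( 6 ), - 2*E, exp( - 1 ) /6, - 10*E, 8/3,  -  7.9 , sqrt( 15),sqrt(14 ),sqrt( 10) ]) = [- 10*E, - 8 * E, - 7.9, - 6.91, - 2*E,- sqrt( 14),  -  0.59,exp(-1 )/6, 1,1, sqrt( 6 ), 8/3, 3,sqrt( 10 ), sqrt( 14) , sqrt(15) , 5*pi ]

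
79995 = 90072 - 10077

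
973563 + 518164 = 1491727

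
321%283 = 38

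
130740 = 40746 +89994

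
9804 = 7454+2350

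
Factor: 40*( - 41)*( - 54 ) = 88560 = 2^4 * 3^3*5^1*41^1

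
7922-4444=3478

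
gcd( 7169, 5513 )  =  1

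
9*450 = 4050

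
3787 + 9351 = 13138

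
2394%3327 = 2394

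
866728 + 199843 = 1066571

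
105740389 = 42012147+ 63728242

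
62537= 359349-296812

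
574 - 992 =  - 418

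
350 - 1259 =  - 909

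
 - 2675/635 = -535/127 = - 4.21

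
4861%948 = 121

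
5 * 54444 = 272220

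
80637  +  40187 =120824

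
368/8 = 46 = 46.00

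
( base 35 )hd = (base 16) 260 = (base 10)608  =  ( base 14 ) 316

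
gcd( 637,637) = 637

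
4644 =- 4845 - -9489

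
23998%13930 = 10068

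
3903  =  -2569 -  - 6472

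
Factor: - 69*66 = - 2^1* 3^2 *11^1*23^1 = - 4554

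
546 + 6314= 6860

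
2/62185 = 2/62185 = 0.00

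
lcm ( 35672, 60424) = 2960776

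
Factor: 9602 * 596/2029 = 2^3*149^1*2029^(-1 )*4801^1=5722792/2029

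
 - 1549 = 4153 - 5702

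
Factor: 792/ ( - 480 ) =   -  2^(- 2 )*3^1*5^( - 1)*11^1 = - 33/20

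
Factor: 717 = 3^1*239^1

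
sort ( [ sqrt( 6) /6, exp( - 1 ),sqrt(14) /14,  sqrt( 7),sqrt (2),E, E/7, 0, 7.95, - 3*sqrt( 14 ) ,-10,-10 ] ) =[-3*sqrt( 14 ),-10 ,-10, 0, sqrt(14 ) /14 , exp( - 1), E/7, sqrt (6 )/6,sqrt( 2), sqrt (7 ),E, 7.95]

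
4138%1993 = 152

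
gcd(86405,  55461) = 1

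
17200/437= 17200/437 = 39.36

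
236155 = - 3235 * ( - 73) 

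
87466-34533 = 52933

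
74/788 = 37/394= 0.09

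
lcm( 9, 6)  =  18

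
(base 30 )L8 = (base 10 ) 638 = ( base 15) 2C8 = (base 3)212122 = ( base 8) 1176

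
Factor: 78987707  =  67^1*1178921^1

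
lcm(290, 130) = 3770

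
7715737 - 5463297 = 2252440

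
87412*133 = 11625796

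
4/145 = 4/145 = 0.03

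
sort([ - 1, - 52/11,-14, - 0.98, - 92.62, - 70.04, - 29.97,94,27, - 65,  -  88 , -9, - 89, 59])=[ - 92.62,-89, - 88,- 70.04, - 65, - 29.97, - 14,-9, - 52/11,  -  1,-0.98,27, 59,94]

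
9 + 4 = 13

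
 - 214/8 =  - 107/4 = - 26.75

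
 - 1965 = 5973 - 7938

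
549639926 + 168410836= 718050762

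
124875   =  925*135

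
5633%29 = 7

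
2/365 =2/365 =0.01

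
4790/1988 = 2 + 407/994 = 2.41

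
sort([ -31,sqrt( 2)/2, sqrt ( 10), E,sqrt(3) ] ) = [ -31 , sqrt( 2)/2, sqrt(  3 ), E, sqrt(10 ) ]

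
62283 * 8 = 498264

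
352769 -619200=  - 266431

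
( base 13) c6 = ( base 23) 71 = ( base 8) 242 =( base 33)4U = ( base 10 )162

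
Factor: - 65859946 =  - 2^1*3001^1*10973^1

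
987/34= 987/34 = 29.03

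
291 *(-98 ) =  -28518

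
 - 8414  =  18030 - 26444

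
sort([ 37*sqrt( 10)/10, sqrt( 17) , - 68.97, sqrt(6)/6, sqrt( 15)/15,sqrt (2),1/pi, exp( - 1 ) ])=[ - 68.97,  sqrt( 15)/15, 1/pi, exp( - 1 ), sqrt (6 )/6, sqrt ( 2),sqrt( 17 ),  37*sqrt ( 10) /10 ]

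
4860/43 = 113 + 1/43 = 113.02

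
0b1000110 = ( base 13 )55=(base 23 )31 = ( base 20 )3a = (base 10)70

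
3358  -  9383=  - 6025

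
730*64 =46720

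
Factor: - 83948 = - 2^2*31^1*677^1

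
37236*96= 3574656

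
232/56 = 29/7 = 4.14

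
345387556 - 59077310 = 286310246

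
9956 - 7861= 2095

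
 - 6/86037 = - 2/28679 = - 0.00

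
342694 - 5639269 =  - 5296575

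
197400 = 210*940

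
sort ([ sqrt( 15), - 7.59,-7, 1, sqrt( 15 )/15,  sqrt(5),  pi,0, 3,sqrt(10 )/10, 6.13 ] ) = [-7.59, - 7, 0,sqrt(15 )/15,sqrt( 10)/10, 1,  sqrt( 5), 3, pi,  sqrt (15 ), 6.13] 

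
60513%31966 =28547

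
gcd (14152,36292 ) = 4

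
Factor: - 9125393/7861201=-7861201^( -1 ) * 9125393^1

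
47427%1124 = 219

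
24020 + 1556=25576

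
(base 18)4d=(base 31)2N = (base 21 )41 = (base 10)85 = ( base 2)1010101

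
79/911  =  79/911 = 0.09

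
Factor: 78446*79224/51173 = 6214805904/51173=2^4*3^1 *61^1*73^(  -  1)*643^1 * 701^( -1 )*3301^1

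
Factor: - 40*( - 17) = 2^3 * 5^1 * 17^1 = 680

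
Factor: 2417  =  2417^1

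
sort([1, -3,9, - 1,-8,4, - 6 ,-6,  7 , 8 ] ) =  [  -  8,-6,-6,-3,-1, 1,4, 7 , 8,9 ]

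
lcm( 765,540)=9180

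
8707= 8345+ 362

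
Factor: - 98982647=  - 19^1*439^1 * 11867^1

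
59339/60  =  59339/60 =988.98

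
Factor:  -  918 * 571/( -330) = 87363/55 = 3^2*5^( - 1 )*11^(-1)*17^1 * 571^1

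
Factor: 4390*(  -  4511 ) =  - 2^1*5^1*13^1*347^1 * 439^1=- 19803290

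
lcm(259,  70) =2590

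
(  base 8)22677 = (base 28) c93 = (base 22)JL5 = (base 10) 9663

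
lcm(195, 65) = 195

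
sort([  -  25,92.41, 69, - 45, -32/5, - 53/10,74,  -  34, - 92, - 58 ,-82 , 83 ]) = [-92, - 82,-58,  -  45, - 34, - 25, - 32/5,- 53/10  ,  69,74,83, 92.41 ] 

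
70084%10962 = 4312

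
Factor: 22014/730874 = 3^2*71^ (-1)*1223^1*5147^( - 1)=   11007/365437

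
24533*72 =1766376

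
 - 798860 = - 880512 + 81652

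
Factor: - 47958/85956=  - 2^(-1)*13^( - 1 )*19^( - 1 )*29^(- 1)*7993^1 = -7993/14326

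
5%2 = 1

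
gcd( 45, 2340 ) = 45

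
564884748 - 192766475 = 372118273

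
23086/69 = 23086/69 =334.58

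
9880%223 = 68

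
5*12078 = 60390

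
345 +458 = 803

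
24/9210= 4/1535 = 0.00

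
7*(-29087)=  - 203609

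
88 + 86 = 174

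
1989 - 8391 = - 6402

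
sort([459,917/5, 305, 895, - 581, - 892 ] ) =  [ - 892 , - 581, 917/5, 305, 459, 895]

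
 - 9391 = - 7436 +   -  1955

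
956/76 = 239/19= 12.58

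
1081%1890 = 1081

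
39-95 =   -  56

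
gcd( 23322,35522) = 2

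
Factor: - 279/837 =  - 3^(-1 ) = -1/3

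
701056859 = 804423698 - 103366839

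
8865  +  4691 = 13556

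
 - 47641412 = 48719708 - 96361120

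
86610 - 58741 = 27869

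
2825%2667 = 158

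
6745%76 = 57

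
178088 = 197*904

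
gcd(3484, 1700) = 4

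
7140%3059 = 1022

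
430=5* 86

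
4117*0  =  0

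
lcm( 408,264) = 4488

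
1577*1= 1577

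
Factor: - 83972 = -2^2*7^1 * 2999^1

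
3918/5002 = 1959/2501 = 0.78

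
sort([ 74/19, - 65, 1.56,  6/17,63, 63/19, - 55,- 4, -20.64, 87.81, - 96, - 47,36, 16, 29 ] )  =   [ - 96,-65, - 55,-47, - 20.64, - 4,6/17,1.56,63/19 , 74/19, 16,29,36,63,87.81] 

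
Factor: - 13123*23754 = - 2^1*3^1 * 11^1*37^1*107^1*1193^1 =- 311723742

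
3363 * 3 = 10089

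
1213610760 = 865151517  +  348459243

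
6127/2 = 6127/2 = 3063.50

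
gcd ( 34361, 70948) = 1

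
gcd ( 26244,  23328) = 2916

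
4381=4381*1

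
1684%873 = 811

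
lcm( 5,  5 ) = 5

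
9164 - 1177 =7987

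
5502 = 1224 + 4278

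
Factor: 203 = 7^1*29^1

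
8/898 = 4/449 = 0.01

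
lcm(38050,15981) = 799050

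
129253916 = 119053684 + 10200232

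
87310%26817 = 6859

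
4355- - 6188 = 10543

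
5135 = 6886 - 1751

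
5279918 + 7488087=12768005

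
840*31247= 26247480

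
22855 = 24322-1467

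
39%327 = 39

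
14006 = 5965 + 8041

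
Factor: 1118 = 2^1*13^1*43^1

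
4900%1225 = 0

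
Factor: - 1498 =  - 2^1*7^1 * 107^1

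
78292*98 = 7672616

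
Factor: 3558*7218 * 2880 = 73963134720= 2^8 * 3^5*5^1*401^1 * 593^1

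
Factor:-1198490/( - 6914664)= 2^( - 2 ) *3^( - 2 )*5^1*137^ ( - 1 )*701^( - 1) * 119849^1 = 599245/3457332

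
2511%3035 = 2511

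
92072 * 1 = 92072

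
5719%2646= 427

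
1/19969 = 1/19969 = 0.00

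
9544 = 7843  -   - 1701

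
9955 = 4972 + 4983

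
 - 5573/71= - 5573/71=- 78.49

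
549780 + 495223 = 1045003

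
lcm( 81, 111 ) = 2997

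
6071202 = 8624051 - 2552849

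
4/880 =1/220=0.00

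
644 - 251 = 393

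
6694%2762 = 1170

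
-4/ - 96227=4/96227 = 0.00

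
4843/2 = 4843/2 = 2421.50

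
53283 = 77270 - 23987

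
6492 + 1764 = 8256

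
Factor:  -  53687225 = -5^2*2147489^1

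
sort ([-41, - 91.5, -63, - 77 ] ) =[-91.5, - 77,-63, - 41]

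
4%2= 0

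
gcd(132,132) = 132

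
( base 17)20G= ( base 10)594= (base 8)1122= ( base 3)211000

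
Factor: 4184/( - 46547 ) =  - 8/89 = - 2^3*89^(-1 )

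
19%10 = 9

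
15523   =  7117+8406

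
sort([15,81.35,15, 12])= [ 12, 15, 15,81.35]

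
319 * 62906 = 20067014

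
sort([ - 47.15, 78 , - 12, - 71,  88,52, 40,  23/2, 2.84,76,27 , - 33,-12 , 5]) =[ - 71,- 47.15,-33,-12,-12, 2.84, 5, 23/2 , 27, 40, 52,76,78, 88]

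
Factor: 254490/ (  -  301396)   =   - 2^( - 1)*3^1*5^1*17^1*151^( - 1 ) = -255/302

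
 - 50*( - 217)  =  10850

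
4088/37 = 110+18/37  =  110.49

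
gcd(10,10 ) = 10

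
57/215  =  57/215 = 0.27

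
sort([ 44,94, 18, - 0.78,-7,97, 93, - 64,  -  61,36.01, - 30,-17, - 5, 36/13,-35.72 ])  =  [ - 64, - 61, - 35.72, - 30, - 17, - 7, - 5, - 0.78,36/13, 18, 36.01,44,  93, 94,97]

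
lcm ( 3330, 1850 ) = 16650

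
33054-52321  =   - 19267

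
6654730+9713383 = 16368113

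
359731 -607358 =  - 247627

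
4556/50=91 + 3/25  =  91.12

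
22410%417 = 309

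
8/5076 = 2/1269 = 0.00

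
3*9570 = 28710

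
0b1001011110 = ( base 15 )2a6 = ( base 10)606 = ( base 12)426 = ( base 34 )hs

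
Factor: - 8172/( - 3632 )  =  9/4 =2^( - 2)*3^2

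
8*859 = 6872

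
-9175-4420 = -13595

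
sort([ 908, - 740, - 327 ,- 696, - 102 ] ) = [-740, - 696, - 327,  -  102,908]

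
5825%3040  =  2785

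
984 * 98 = 96432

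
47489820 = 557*85260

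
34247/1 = 34247 = 34247.00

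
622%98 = 34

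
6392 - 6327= 65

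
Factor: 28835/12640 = 73/32 = 2^( - 5) *73^1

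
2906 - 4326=  -  1420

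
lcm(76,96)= 1824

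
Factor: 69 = 3^1*23^1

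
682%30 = 22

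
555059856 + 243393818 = 798453674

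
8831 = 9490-659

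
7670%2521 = 107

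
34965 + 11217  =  46182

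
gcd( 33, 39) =3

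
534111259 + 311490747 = 845602006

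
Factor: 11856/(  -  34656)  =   - 2^ ( - 1 )*13^1*19^( - 1) = - 13/38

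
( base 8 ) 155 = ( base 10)109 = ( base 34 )37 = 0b1101101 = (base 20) 59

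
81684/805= 81684/805=101.47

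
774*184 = 142416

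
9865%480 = 265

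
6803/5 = 1360 + 3/5 = 1360.60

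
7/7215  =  7/7215 = 0.00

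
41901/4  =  10475 + 1/4 = 10475.25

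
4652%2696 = 1956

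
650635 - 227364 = 423271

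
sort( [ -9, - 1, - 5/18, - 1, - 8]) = [ - 9, - 8 , - 1,- 1,-5/18 ] 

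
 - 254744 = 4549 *( - 56)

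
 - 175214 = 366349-541563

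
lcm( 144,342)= 2736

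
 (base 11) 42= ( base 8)56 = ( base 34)1c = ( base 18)2A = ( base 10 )46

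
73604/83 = 73604/83=886.80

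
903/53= 903/53 = 17.04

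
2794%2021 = 773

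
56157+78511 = 134668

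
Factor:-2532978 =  - 2^1*3^3*7^1*6701^1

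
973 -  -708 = 1681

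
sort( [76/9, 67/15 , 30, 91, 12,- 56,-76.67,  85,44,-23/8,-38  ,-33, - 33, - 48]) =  [-76.67,-56,-48,-38,-33,-33, - 23/8, 67/15, 76/9,12, 30,  44 , 85,91]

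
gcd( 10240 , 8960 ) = 1280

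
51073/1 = 51073 = 51073.00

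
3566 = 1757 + 1809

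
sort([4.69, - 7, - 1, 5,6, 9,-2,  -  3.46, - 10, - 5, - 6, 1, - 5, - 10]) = [ - 10, - 10, - 7, - 6, - 5, - 5, - 3.46, - 2, - 1, 1, 4.69, 5,6,9]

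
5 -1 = 4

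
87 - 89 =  -2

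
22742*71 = 1614682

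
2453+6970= 9423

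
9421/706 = 9421/706 = 13.34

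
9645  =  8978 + 667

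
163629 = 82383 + 81246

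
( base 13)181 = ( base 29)9d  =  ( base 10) 274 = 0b100010010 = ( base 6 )1134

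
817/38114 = 43/2006 = 0.02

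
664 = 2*332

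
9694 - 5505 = 4189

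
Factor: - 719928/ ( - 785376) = 2^( - 2 ) *3^ ( - 1)*11^1 = 11/12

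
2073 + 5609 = 7682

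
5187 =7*741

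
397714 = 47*8462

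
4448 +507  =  4955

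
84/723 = 28/241=0.12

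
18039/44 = 409+43/44 = 409.98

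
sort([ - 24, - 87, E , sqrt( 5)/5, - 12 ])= [-87, - 24,-12,  sqrt( 5 ) /5, E ]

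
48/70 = 24/35 = 0.69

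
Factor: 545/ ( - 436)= -5/4 = - 2^( - 2)*5^1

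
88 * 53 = 4664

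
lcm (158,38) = 3002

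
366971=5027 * 73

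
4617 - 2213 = 2404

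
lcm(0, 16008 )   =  0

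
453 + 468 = 921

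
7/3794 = 1/542 = 0.00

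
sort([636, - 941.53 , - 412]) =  [  -  941.53, - 412,  636 ] 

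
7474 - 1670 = 5804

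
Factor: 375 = 3^1*5^3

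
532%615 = 532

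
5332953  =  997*5349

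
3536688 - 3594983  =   - 58295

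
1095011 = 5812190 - 4717179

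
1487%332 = 159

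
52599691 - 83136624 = -30536933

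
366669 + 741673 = 1108342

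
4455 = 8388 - 3933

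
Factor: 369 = 3^2*41^1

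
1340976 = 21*63856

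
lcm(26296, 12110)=920360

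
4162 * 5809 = 24177058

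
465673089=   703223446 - 237550357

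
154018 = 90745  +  63273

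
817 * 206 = 168302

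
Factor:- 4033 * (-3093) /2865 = 4158023/955=5^( - 1)*37^1*109^1*191^(-1 )*  1031^1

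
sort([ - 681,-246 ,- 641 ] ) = [ - 681,  -  641, - 246 ] 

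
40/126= 20/63 = 0.32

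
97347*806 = 78461682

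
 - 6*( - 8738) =52428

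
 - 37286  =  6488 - 43774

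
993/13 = 76 + 5/13 = 76.38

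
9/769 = 9/769 = 0.01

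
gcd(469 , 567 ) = 7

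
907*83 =75281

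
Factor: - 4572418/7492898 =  - 7^(  -  1 )*811^1 * 2819^1 * 535207^(-1 ) = -2286209/3746449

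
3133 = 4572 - 1439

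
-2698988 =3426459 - 6125447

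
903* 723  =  652869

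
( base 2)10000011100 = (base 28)19G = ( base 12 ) 738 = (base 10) 1052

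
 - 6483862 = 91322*( - 71 )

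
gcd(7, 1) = 1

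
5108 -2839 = 2269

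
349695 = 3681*95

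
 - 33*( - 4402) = 145266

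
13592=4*3398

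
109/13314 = 109/13314 = 0.01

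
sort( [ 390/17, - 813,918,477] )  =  [ - 813, 390/17, 477,  918 ] 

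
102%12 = 6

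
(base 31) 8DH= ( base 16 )1FAC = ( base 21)I82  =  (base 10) 8108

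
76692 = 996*77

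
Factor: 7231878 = 2^1*3^2 * 401771^1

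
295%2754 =295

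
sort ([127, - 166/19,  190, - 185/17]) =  [ - 185/17,-166/19,127, 190]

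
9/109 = 9/109 = 0.08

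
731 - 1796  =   - 1065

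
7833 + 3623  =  11456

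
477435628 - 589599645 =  - 112164017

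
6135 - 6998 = - 863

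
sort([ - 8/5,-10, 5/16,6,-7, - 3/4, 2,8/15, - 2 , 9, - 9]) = [ - 10, - 9, - 7,  -  2,- 8/5, - 3/4, 5/16,8/15,2,6,9 ]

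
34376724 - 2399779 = 31976945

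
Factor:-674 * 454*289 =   -  2^2*17^2*227^1*337^1= - 88432844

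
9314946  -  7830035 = 1484911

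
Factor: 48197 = 48197^1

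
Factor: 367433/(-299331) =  - 3^(-2)*11^1*79^ (-1 )*421^(-1 ) * 33403^1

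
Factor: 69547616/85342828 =17386904/21335707  =  2^3*1523^( - 1 )*14009^( - 1 )*2173363^1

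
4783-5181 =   -  398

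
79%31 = 17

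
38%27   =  11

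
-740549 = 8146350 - 8886899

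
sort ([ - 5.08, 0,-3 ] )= [ - 5.08, - 3, 0 ] 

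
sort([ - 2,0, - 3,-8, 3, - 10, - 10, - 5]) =[ - 10, - 10, - 8, - 5, - 3,-2,0,  3] 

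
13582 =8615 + 4967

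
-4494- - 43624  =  39130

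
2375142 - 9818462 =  - 7443320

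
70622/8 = 8827  +  3/4 =8827.75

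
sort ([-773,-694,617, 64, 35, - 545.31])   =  [  -  773,  -  694, - 545.31,35,64 , 617]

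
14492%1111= 49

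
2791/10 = 279 + 1/10 = 279.10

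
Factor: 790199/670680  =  2^( - 3)*3^( - 6) * 5^( -1) * 23^( - 1)*790199^1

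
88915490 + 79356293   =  168271783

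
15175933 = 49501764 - 34325831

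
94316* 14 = 1320424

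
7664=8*958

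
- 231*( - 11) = 2541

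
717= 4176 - 3459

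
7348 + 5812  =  13160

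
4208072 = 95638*44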